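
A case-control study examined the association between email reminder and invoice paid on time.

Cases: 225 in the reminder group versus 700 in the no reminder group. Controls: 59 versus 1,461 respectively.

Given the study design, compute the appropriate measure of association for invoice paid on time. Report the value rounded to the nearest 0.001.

7.959

From the description: a = 225, b = 59, c = 700, d = 1461.
This is a case-control study: participants were sampled on outcome status, so risks in the source population cannot be estimated directly — relative risk is not valid here. The odds ratio is the appropriate measure.
OR = (a·d)/(b·c) = (225 × 1461) / (59 × 700) = 328725 / 41300 = 7.95944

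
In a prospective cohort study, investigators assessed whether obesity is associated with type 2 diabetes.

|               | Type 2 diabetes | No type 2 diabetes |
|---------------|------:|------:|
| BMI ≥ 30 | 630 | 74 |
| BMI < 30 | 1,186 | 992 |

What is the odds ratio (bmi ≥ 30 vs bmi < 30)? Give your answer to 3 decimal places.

Cells: a = 630, b = 74, c = 1186, d = 992.
OR = (a·d)/(b·c) = (630 × 992) / (74 × 1186) = 624960 / 87764 = 7.12092
The odds of type 2 diabetes are about 7.12 times as high in the bmi ≥ 30 group.

7.121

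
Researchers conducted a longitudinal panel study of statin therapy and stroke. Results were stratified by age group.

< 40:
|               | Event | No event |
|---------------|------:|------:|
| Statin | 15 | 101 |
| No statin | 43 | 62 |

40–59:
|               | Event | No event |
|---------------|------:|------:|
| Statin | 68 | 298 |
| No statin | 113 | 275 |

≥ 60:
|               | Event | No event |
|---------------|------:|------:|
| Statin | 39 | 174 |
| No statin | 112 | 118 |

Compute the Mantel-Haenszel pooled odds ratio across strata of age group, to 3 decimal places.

0.364

OR_MH = Σ(aᵢdᵢ/nᵢ) / Σ(bᵢcᵢ/nᵢ), where nᵢ is the stratum total.
Stratum 1 (< 40): n = 221; a·d/n = 15·62/221 = 4.2081; b·c/n = 101·43/221 = 19.6516
Stratum 2 (40–59): n = 754; a·d/n = 68·275/754 = 24.8011; b·c/n = 298·113/754 = 44.6605
Stratum 3 (≥ 60): n = 443; a·d/n = 39·118/443 = 10.3883; b·c/n = 174·112/443 = 43.9910
OR_MH = (4.2081 + 24.8011 + 10.3883) / (19.6516 + 44.6605 + 43.9910) = 39.3975 / 108.3030 = 0.36377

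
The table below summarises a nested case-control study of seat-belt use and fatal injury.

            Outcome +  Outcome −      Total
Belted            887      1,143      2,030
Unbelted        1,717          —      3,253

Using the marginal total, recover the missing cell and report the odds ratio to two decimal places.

The missing cell is in the unexposed row: 3253 − 1717 = 1536.
So a = 887, b = 1143, c = 1717, d = 1536.
OR = (a·d)/(b·c) = (887 × 1536) / (1143 × 1717) = 1362432 / 1962531 = 0.69422

0.69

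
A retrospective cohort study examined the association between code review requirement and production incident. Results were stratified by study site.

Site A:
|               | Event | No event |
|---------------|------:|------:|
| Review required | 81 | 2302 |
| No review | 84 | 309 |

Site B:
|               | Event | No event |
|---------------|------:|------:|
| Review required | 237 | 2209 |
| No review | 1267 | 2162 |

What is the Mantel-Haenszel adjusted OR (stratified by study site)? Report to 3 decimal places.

0.176

OR_MH = Σ(aᵢdᵢ/nᵢ) / Σ(bᵢcᵢ/nᵢ), where nᵢ is the stratum total.
Stratum 1 (Site A): n = 2776; a·d/n = 81·309/2776 = 9.0162; b·c/n = 2302·84/2776 = 69.6571
Stratum 2 (Site B): n = 5875; a·d/n = 237·2162/5875 = 87.2160; b·c/n = 2209·1267/5875 = 476.3920
OR_MH = (9.0162 + 87.2160) / (69.6571 + 476.3920) = 96.2322 / 546.0491 = 0.17623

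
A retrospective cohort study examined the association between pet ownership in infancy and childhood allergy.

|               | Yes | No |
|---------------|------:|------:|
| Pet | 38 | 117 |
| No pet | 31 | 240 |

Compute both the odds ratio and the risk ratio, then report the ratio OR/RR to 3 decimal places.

1.173

Cells: a = 38, b = 117, c = 31, d = 240.
OR = (38·240)/(117·31) = 9120/3627 = 2.51447
Risk in exposed = 38/155 = 0.24516; risk in unexposed = 31/271 = 0.11439; RR = 2.14318
OR/RR = 2.51447 / 2.14318 = 1.17324
The outcome is not rare, so the OR lies further from 1 than the RR.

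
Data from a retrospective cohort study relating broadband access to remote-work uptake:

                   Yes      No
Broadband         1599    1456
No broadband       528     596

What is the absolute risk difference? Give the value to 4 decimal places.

Cells: a = 1599, b = 1456, c = 528, d = 596.
Risk in exposed = 1599/3055 = 0.523404; risk in unexposed = 528/1124 = 0.469751.
Risk difference = 0.523404 − 0.469751 = 0.053653

0.0537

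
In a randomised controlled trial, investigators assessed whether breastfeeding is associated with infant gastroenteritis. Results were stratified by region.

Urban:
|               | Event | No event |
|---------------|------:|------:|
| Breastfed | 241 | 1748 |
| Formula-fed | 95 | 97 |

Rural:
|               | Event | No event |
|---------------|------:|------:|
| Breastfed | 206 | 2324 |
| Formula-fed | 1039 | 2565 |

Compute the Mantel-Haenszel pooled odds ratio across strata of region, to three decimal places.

OR_MH = Σ(aᵢdᵢ/nᵢ) / Σ(bᵢcᵢ/nᵢ), where nᵢ is the stratum total.
Stratum 1 (Urban): n = 2181; a·d/n = 241·97/2181 = 10.7185; b·c/n = 1748·95/2181 = 76.1394
Stratum 2 (Rural): n = 6134; a·d/n = 206·2565/6134 = 86.1412; b·c/n = 2324·1039/6134 = 393.6479
OR_MH = (10.7185 + 86.1412) / (76.1394 + 393.6479) = 96.8597 / 469.7872 = 0.20618

0.206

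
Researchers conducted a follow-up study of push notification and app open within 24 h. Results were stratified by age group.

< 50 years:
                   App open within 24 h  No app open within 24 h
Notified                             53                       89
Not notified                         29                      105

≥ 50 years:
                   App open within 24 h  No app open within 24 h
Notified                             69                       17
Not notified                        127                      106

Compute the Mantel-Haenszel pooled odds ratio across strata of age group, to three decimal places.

OR_MH = Σ(aᵢdᵢ/nᵢ) / Σ(bᵢcᵢ/nᵢ), where nᵢ is the stratum total.
Stratum 1 (< 50 years): n = 276; a·d/n = 53·105/276 = 20.1630; b·c/n = 89·29/276 = 9.3514
Stratum 2 (≥ 50 years): n = 319; a·d/n = 69·106/319 = 22.9279; b·c/n = 17·127/319 = 6.7680
OR_MH = (20.1630 + 22.9279) / (9.3514 + 6.7680) = 43.0909 / 16.1195 = 2.67322

2.673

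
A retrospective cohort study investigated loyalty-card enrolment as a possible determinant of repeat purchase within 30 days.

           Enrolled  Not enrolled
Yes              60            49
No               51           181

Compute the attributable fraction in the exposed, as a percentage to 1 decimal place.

60.6

Reading the table with exposure as columns: a = 60 (Enrolled, case), b = 51 (Enrolled, non-case), c = 49 (Not enrolled, case), d = 181.
Risk in exposed = 60/111 = 0.54054; risk in unexposed = 49/230 = 0.21304.
RR = 0.54054/0.21304 = 2.53723
AR% = (RR − 1)/RR × 100 = (2.53723 − 1)/2.53723 × 100 = 60.5870%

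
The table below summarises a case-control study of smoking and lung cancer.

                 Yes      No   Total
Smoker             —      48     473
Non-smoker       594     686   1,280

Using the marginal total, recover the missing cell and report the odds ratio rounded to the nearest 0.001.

The missing cell is in the exposed row: 473 − 48 = 425.
So a = 425, b = 48, c = 594, d = 686.
OR = (a·d)/(b·c) = (425 × 686) / (48 × 594) = 291550 / 28512 = 10.22552

10.226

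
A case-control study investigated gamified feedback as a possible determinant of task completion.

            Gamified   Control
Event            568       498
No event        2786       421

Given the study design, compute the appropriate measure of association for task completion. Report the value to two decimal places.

Reading the table with exposure as columns: a = 568 (Gamified, case), b = 2786 (Gamified, non-case), c = 498 (Control, case), d = 421.
This is a case-control study: participants were sampled on outcome status, so risks in the source population cannot be estimated directly — relative risk is not valid here. The odds ratio is the appropriate measure.
OR = (a·d)/(b·c) = (568 × 421) / (2786 × 498) = 239128 / 1387428 = 0.17235

0.17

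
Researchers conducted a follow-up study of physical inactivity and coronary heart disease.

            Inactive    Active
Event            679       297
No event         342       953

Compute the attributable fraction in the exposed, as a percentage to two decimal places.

Reading the table with exposure as columns: a = 679 (Inactive, case), b = 342 (Inactive, non-case), c = 297 (Active, case), d = 953.
Risk in exposed = 679/1021 = 0.66503; risk in unexposed = 297/1250 = 0.23760.
RR = 0.66503/0.23760 = 2.79897
AR% = (RR − 1)/RR × 100 = (2.79897 − 1)/2.79897 × 100 = 64.2725%

64.27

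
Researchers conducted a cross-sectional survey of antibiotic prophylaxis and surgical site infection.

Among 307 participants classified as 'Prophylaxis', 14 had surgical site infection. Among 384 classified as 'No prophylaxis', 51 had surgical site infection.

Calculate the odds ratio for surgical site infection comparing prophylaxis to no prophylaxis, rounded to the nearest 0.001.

0.312

From the description: a = 14, b = 293, c = 51, d = 333.
OR = (a·d)/(b·c) = (14 × 333) / (293 × 51) = 4662 / 14943 = 0.31199
Exposure is associated with lower odds of surgical site infection (OR = 0.31 < 1).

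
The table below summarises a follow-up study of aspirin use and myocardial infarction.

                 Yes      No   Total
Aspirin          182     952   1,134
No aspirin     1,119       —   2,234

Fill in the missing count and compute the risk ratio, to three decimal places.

0.320

The missing cell is in the unexposed row: 2234 − 1119 = 1115.
So a = 182, b = 952, c = 1119, d = 1115.
RR = [a/(a+b)] / [c/(c+d)] = (182/1134) / (1119/2234) = 0.16049/0.50090 = 0.32041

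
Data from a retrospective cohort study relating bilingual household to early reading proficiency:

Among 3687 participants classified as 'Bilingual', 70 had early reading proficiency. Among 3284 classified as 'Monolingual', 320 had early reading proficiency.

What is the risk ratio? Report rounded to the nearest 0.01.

0.19

From the description: a = 70, b = 3617, c = 320, d = 2964.
Risk in exposed = 70/3687 = 0.01899; risk in unexposed = 320/3284 = 0.09744.
RR = 0.01899 / 0.09744 = 0.19484
The risk is 81% lower among the exposed than among the unexposed.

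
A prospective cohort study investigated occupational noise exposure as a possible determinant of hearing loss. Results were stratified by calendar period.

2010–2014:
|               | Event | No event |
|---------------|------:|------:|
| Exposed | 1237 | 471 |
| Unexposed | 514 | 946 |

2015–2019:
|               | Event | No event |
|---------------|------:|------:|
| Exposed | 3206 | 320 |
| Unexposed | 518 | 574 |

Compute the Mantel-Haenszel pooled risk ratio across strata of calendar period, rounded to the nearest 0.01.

1.97

RR_MH = Σ(aᵢ·n₀ᵢ/nᵢ) / Σ(cᵢ·n₁ᵢ/nᵢ), with n₁ᵢ = aᵢ+bᵢ (exposed), n₀ᵢ = cᵢ+dᵢ (unexposed), nᵢ = n₁ᵢ+n₀ᵢ.
Stratum 1 (2010–2014): n₁ = 1708, n₀ = 1460, n = 3168; a·n₀/n = 1237·1460/3168 = 570.0821; c·n₁/n = 514·1708/3168 = 277.1187
Stratum 2 (2015–2019): n₁ = 3526, n₀ = 1092, n = 4618; a·n₀/n = 3206·1092/4618 = 758.1100; c·n₁/n = 518·3526/4618 = 395.5106
RR_MH = (570.0821 + 758.1100) / (277.1187 + 395.5106) = 1328.1921 / 672.6293 = 1.97463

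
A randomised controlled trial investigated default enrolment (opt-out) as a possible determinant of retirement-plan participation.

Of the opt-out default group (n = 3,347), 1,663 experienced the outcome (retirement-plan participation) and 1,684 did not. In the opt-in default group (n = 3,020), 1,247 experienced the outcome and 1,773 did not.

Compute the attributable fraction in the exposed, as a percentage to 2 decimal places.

From the description: a = 1663, b = 1684, c = 1247, d = 1773.
Risk in exposed = 1663/3347 = 0.49686; risk in unexposed = 1247/3020 = 0.41291.
RR = 0.49686/0.41291 = 1.20331
AR% = (RR − 1)/RR × 100 = (1.20331 − 1)/1.20331 × 100 = 16.8958%

16.90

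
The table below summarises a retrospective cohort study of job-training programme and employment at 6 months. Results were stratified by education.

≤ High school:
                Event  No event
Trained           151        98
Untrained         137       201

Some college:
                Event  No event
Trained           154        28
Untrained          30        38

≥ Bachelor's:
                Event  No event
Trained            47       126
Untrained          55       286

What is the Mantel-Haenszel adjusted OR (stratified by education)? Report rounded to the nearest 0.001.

OR_MH = Σ(aᵢdᵢ/nᵢ) / Σ(bᵢcᵢ/nᵢ), where nᵢ is the stratum total.
Stratum 1 (≤ High school): n = 587; a·d/n = 151·201/587 = 51.7053; b·c/n = 98·137/587 = 22.8722
Stratum 2 (Some college): n = 250; a·d/n = 154·38/250 = 23.4080; b·c/n = 28·30/250 = 3.3600
Stratum 3 (≥ Bachelor's): n = 514; a·d/n = 47·286/514 = 26.1518; b·c/n = 126·55/514 = 13.4825
OR_MH = (51.7053 + 23.4080 + 26.1518) / (22.8722 + 3.3600 + 13.4825) = 101.2650 / 39.7147 = 2.54981

2.550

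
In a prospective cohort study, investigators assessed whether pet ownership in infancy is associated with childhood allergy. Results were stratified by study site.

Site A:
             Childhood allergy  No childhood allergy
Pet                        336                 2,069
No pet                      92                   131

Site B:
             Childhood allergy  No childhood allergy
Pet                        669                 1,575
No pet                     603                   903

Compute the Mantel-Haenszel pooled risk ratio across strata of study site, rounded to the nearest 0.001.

RR_MH = Σ(aᵢ·n₀ᵢ/nᵢ) / Σ(cᵢ·n₁ᵢ/nᵢ), with n₁ᵢ = aᵢ+bᵢ (exposed), n₀ᵢ = cᵢ+dᵢ (unexposed), nᵢ = n₁ᵢ+n₀ᵢ.
Stratum 1 (Site A): n₁ = 2405, n₀ = 223, n = 2628; a·n₀/n = 336·223/2628 = 28.5114; c·n₁/n = 92·2405/2628 = 84.1933
Stratum 2 (Site B): n₁ = 2244, n₀ = 1506, n = 3750; a·n₀/n = 669·1506/3750 = 268.6704; c·n₁/n = 603·2244/3750 = 360.8352
RR_MH = (28.5114 + 268.6704) / (84.1933 + 360.8352) = 297.1818 / 445.0285 = 0.66778

0.668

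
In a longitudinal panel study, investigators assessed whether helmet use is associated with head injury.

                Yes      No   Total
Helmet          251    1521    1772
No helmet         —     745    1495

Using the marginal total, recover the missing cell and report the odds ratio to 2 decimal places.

0.16

The missing cell is in the unexposed row: 1495 − 745 = 750.
So a = 251, b = 1521, c = 750, d = 745.
OR = (a·d)/(b·c) = (251 × 745) / (1521 × 750) = 186995 / 1140750 = 0.16392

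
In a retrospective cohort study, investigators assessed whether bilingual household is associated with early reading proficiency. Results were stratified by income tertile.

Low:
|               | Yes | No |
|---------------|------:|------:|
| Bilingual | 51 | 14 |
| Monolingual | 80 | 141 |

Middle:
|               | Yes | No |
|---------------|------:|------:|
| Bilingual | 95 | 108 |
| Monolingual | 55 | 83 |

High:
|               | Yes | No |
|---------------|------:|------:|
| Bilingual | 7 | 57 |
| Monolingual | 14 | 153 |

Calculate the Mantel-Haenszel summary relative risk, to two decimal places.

RR_MH = Σ(aᵢ·n₀ᵢ/nᵢ) / Σ(cᵢ·n₁ᵢ/nᵢ), with n₁ᵢ = aᵢ+bᵢ (exposed), n₀ᵢ = cᵢ+dᵢ (unexposed), nᵢ = n₁ᵢ+n₀ᵢ.
Stratum 1 (Low): n₁ = 65, n₀ = 221, n = 286; a·n₀/n = 51·221/286 = 39.4091; c·n₁/n = 80·65/286 = 18.1818
Stratum 2 (Middle): n₁ = 203, n₀ = 138, n = 341; a·n₀/n = 95·138/341 = 38.4457; c·n₁/n = 55·203/341 = 32.7419
Stratum 3 (High): n₁ = 64, n₀ = 167, n = 231; a·n₀/n = 7·167/231 = 5.0606; c·n₁/n = 14·64/231 = 3.8788
RR_MH = (39.4091 + 38.4457 + 5.0606) / (18.1818 + 32.7419 + 3.8788) = 82.9154 / 54.8025 = 1.51299

1.51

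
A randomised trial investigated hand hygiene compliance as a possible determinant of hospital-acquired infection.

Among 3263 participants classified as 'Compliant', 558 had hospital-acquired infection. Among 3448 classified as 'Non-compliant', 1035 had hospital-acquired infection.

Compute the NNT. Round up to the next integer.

Risk in treated group = 558/3263 = 0.17101; risk in control = 1035/3448 = 0.30017.
Absolute risk reduction = 0.30017 − 0.17101 = 0.12917
NNT = 1 / ARR = 1 / 0.12917 = 7.742 → round up → 8

8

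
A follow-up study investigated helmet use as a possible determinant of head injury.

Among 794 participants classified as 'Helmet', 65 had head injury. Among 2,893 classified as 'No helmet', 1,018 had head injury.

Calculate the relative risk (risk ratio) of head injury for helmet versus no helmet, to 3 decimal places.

0.233

From the description: a = 65, b = 729, c = 1018, d = 1875.
Risk in exposed = 65/794 = 0.08186; risk in unexposed = 1018/2893 = 0.35188.
RR = 0.08186 / 0.35188 = 0.23264
The risk is 77% lower among the exposed than among the unexposed.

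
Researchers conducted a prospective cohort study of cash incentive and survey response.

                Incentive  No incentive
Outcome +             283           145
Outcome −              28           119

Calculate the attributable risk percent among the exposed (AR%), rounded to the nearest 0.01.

39.64

Reading the table with exposure as columns: a = 283 (Incentive, case), b = 28 (Incentive, non-case), c = 145 (No incentive, case), d = 119.
Risk in exposed = 283/311 = 0.90997; risk in unexposed = 145/264 = 0.54924.
RR = 0.90997/0.54924 = 1.65677
AR% = (RR − 1)/RR × 100 = (1.65677 − 1)/1.65677 × 100 = 39.6416%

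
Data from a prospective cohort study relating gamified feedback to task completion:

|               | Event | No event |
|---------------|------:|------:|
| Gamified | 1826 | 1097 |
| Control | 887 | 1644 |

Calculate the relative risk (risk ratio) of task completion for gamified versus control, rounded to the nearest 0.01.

1.78

Cells: a = 1826, b = 1097, c = 887, d = 1644.
Risk in exposed = 1826/2923 = 0.62470; risk in unexposed = 887/2531 = 0.35045.
RR = 0.62470 / 0.35045 = 1.78254
The risk among the exposed is 1.78 times that among the unexposed.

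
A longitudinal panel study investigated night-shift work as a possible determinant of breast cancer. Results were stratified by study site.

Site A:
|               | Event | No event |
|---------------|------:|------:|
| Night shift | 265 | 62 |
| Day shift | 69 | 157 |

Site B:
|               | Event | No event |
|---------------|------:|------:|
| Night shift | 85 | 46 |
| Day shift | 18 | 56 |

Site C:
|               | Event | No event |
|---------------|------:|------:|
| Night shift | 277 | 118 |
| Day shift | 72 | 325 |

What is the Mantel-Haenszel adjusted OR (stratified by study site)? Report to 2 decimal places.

9.43

OR_MH = Σ(aᵢdᵢ/nᵢ) / Σ(bᵢcᵢ/nᵢ), where nᵢ is the stratum total.
Stratum 1 (Site A): n = 553; a·d/n = 265·157/553 = 75.2351; b·c/n = 62·69/553 = 7.7360
Stratum 2 (Site B): n = 205; a·d/n = 85·56/205 = 23.2195; b·c/n = 46·18/205 = 4.0390
Stratum 3 (Site C): n = 792; a·d/n = 277·325/792 = 113.6679; b·c/n = 118·72/792 = 10.7273
OR_MH = (75.2351 + 23.2195 + 113.6679) / (7.7360 + 4.0390 + 10.7273) = 212.1225 / 22.5023 = 9.42671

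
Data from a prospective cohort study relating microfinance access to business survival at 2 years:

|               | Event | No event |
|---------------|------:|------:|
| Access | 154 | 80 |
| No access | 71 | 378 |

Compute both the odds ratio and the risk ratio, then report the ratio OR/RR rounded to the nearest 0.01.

Cells: a = 154, b = 80, c = 71, d = 378.
OR = (154·378)/(80·71) = 58212/5680 = 10.24859
Risk in exposed = 154/234 = 0.65812; risk in unexposed = 71/449 = 0.15813; RR = 4.16191
OR/RR = 10.24859 / 4.16191 = 2.46247
The outcome is not rare, so the OR lies further from 1 than the RR.

2.46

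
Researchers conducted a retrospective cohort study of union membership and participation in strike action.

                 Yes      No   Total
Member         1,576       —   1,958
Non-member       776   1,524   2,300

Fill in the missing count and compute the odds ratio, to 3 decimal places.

8.102

The missing cell is in the exposed row: 1958 − 1576 = 382.
So a = 1576, b = 382, c = 776, d = 1524.
OR = (a·d)/(b·c) = (1576 × 1524) / (382 × 776) = 2401824 / 296432 = 8.10245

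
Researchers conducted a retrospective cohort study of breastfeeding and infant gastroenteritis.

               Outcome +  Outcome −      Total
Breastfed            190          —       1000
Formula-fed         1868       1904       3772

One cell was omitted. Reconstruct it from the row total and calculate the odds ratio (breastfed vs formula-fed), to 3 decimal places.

The missing cell is in the exposed row: 1000 − 190 = 810.
So a = 190, b = 810, c = 1868, d = 1904.
OR = (a·d)/(b·c) = (190 × 1904) / (810 × 1868) = 361760 / 1513080 = 0.23909

0.239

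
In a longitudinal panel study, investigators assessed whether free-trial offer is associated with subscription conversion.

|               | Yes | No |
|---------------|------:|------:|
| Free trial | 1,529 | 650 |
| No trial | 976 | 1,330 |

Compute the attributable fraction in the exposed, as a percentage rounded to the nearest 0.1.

39.7

Cells: a = 1529, b = 650, c = 976, d = 1330.
Risk in exposed = 1529/2179 = 0.70170; risk in unexposed = 976/2306 = 0.42324.
RR = 0.70170/0.42324 = 1.65791
AR% = (RR − 1)/RR × 100 = (1.65791 − 1)/1.65791 × 100 = 39.6829%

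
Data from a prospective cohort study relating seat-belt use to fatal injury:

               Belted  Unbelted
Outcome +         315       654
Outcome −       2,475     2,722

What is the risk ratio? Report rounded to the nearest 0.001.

Reading the table with exposure as columns: a = 315 (Belted, case), b = 2475 (Belted, non-case), c = 654 (Unbelted, case), d = 2722.
Risk in exposed = 315/2790 = 0.11290; risk in unexposed = 654/3376 = 0.19372.
RR = 0.11290 / 0.19372 = 0.58282
The risk is 42% lower among the exposed than among the unexposed.

0.583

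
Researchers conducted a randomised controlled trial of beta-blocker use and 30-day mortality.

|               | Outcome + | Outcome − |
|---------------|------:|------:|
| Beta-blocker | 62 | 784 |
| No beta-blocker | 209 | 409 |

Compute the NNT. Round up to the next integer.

Risk in treated group = 62/846 = 0.07329; risk in control = 209/618 = 0.33819.
Absolute risk reduction = 0.33819 − 0.07329 = 0.26490
NNT = 1 / ARR = 1 / 0.26490 = 3.775 → round up → 4

4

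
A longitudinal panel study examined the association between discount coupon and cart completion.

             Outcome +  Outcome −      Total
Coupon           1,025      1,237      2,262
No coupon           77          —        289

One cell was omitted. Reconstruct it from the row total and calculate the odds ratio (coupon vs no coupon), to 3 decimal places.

The missing cell is in the unexposed row: 289 − 77 = 212.
So a = 1025, b = 1237, c = 77, d = 212.
OR = (a·d)/(b·c) = (1025 × 212) / (1237 × 77) = 217300 / 95249 = 2.28139

2.281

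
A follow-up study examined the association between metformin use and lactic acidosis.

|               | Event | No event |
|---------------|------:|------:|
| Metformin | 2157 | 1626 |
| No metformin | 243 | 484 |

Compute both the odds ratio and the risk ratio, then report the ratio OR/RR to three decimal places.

1.549

Cells: a = 2157, b = 1626, c = 243, d = 484.
OR = (2157·484)/(1626·243) = 1043988/395118 = 2.64222
Risk in exposed = 2157/3783 = 0.57018; risk in unexposed = 243/727 = 0.33425; RR = 1.70585
OR/RR = 2.64222 / 1.70585 = 1.54891
The outcome is not rare, so the OR lies further from 1 than the RR.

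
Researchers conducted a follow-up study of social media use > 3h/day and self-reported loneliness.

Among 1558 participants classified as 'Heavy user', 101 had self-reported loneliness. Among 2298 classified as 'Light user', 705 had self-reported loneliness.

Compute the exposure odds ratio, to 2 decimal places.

From the description: a = 101, b = 1457, c = 705, d = 1593.
OR = (a·d)/(b·c) = (101 × 1593) / (1457 × 705) = 160893 / 1027185 = 0.15663
Exposure is associated with lower odds of self-reported loneliness (OR = 0.16 < 1).

0.16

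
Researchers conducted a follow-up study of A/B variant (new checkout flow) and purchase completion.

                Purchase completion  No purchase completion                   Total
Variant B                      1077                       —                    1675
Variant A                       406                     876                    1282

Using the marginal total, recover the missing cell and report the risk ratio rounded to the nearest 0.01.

2.03

The missing cell is in the exposed row: 1675 − 1077 = 598.
So a = 1077, b = 598, c = 406, d = 876.
RR = [a/(a+b)] / [c/(c+d)] = (1077/1675) / (406/1282) = 0.64299/0.31669 = 2.03031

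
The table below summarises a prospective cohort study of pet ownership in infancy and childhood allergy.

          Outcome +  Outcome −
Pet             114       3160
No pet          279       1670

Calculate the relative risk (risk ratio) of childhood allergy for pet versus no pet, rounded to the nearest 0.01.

0.24

Cells: a = 114, b = 3160, c = 279, d = 1670.
Risk in exposed = 114/3274 = 0.03482; risk in unexposed = 279/1949 = 0.14315.
RR = 0.03482 / 0.14315 = 0.24324
The risk is 76% lower among the exposed than among the unexposed.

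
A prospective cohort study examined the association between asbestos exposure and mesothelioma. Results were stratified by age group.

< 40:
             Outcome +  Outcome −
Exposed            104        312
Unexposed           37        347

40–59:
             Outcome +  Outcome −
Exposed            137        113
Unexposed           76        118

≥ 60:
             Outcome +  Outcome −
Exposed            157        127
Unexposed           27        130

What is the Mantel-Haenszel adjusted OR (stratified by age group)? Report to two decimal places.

OR_MH = Σ(aᵢdᵢ/nᵢ) / Σ(bᵢcᵢ/nᵢ), where nᵢ is the stratum total.
Stratum 1 (< 40): n = 800; a·d/n = 104·347/800 = 45.1100; b·c/n = 312·37/800 = 14.4300
Stratum 2 (40–59): n = 444; a·d/n = 137·118/444 = 36.4099; b·c/n = 113·76/444 = 19.3423
Stratum 3 (≥ 60): n = 441; a·d/n = 157·130/441 = 46.2812; b·c/n = 127·27/441 = 7.7755
OR_MH = (45.1100 + 36.4099 + 46.2812) / (14.4300 + 19.3423 + 7.7755) = 127.8011 / 41.5479 = 3.07600

3.08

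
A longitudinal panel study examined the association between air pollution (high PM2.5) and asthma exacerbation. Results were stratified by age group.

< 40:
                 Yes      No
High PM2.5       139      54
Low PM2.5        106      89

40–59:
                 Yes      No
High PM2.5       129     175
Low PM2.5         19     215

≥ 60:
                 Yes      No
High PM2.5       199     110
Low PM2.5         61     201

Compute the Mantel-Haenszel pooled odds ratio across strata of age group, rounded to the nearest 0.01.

4.70

OR_MH = Σ(aᵢdᵢ/nᵢ) / Σ(bᵢcᵢ/nᵢ), where nᵢ is the stratum total.
Stratum 1 (< 40): n = 388; a·d/n = 139·89/388 = 31.8840; b·c/n = 54·106/388 = 14.7526
Stratum 2 (40–59): n = 538; a·d/n = 129·215/538 = 51.5520; b·c/n = 175·19/538 = 6.1803
Stratum 3 (≥ 60): n = 571; a·d/n = 199·201/571 = 70.0508; b·c/n = 110·61/571 = 11.7513
OR_MH = (31.8840 + 51.5520 + 70.0508) / (14.7526 + 6.1803 + 11.7513) = 153.4869 / 32.6842 = 4.69606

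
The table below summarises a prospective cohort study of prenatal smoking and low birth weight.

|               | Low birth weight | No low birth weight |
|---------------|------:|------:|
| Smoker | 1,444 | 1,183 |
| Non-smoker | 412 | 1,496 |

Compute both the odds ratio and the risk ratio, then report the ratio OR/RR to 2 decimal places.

Cells: a = 1444, b = 1183, c = 412, d = 1496.
OR = (1444·1496)/(1183·412) = 2160224/487396 = 4.43217
Risk in exposed = 1444/2627 = 0.54968; risk in unexposed = 412/1908 = 0.21593; RR = 2.54559
OR/RR = 4.43217 / 2.54559 = 1.74112
The outcome is not rare, so the OR lies further from 1 than the RR.

1.74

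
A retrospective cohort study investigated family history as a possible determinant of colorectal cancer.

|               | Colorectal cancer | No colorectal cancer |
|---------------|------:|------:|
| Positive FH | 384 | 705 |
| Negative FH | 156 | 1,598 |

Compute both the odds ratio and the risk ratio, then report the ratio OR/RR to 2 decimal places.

Cells: a = 384, b = 705, c = 156, d = 1598.
OR = (384·1598)/(705·156) = 613632/109980 = 5.57949
Risk in exposed = 384/1089 = 0.35262; risk in unexposed = 156/1754 = 0.08894; RR = 3.96468
OR/RR = 5.57949 / 3.96468 = 1.40730
The outcome is not rare, so the OR lies further from 1 than the RR.

1.41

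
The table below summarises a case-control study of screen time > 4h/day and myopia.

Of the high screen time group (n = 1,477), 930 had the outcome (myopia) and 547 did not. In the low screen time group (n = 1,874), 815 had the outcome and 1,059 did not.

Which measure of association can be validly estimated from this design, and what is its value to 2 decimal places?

2.21

From the description: a = 930, b = 547, c = 815, d = 1059.
This is a case-control study: participants were sampled on outcome status, so risks in the source population cannot be estimated directly — relative risk is not valid here. The odds ratio is the appropriate measure.
OR = (a·d)/(b·c) = (930 × 1059) / (547 × 815) = 984870 / 445805 = 2.20919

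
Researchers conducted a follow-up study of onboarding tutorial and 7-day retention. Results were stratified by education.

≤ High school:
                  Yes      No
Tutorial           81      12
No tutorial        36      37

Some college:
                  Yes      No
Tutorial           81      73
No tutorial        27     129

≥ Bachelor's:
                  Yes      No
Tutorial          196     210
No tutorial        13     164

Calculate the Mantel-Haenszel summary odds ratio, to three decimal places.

OR_MH = Σ(aᵢdᵢ/nᵢ) / Σ(bᵢcᵢ/nᵢ), where nᵢ is the stratum total.
Stratum 1 (≤ High school): n = 166; a·d/n = 81·37/166 = 18.0542; b·c/n = 12·36/166 = 2.6024
Stratum 2 (Some college): n = 310; a·d/n = 81·129/310 = 33.7065; b·c/n = 73·27/310 = 6.3581
Stratum 3 (≥ Bachelor's): n = 583; a·d/n = 196·164/583 = 55.1355; b·c/n = 210·13/583 = 4.6827
OR_MH = (18.0542 + 33.7065 + 55.1355) / (2.6024 + 6.3581 + 4.6827) = 106.8962 / 13.6431 = 7.83515

7.835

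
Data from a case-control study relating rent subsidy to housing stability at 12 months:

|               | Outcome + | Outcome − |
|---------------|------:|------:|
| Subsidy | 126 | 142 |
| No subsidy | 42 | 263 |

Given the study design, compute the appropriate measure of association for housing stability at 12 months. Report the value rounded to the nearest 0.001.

5.556

Cells: a = 126, b = 142, c = 42, d = 263.
This is a case-control study: participants were sampled on outcome status, so risks in the source population cannot be estimated directly — relative risk is not valid here. The odds ratio is the appropriate measure.
OR = (a·d)/(b·c) = (126 × 263) / (142 × 42) = 33138 / 5964 = 5.55634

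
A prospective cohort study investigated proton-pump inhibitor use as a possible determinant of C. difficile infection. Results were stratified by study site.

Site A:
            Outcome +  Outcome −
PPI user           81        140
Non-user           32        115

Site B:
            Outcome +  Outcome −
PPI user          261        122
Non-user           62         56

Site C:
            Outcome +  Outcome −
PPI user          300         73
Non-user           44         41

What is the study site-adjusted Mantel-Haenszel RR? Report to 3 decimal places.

RR_MH = Σ(aᵢ·n₀ᵢ/nᵢ) / Σ(cᵢ·n₁ᵢ/nᵢ), with n₁ᵢ = aᵢ+bᵢ (exposed), n₀ᵢ = cᵢ+dᵢ (unexposed), nᵢ = n₁ᵢ+n₀ᵢ.
Stratum 1 (Site A): n₁ = 221, n₀ = 147, n = 368; a·n₀/n = 81·147/368 = 32.3560; c·n₁/n = 32·221/368 = 19.2174
Stratum 2 (Site B): n₁ = 383, n₀ = 118, n = 501; a·n₀/n = 261·118/501 = 61.4731; c·n₁/n = 62·383/501 = 47.3972
Stratum 3 (Site C): n₁ = 373, n₀ = 85, n = 458; a·n₀/n = 300·85/458 = 55.6769; c·n₁/n = 44·373/458 = 35.8341
RR_MH = (32.3560 + 61.4731 + 55.6769) / (19.2174 + 47.3972 + 35.8341) = 149.5059 / 102.4487 = 1.45933

1.459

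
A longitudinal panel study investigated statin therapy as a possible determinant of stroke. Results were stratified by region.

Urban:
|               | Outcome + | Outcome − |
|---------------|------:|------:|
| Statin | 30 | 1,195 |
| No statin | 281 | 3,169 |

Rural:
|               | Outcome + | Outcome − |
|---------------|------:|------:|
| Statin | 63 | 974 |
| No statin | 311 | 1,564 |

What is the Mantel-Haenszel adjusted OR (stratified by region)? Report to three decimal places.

0.308

OR_MH = Σ(aᵢdᵢ/nᵢ) / Σ(bᵢcᵢ/nᵢ), where nᵢ is the stratum total.
Stratum 1 (Urban): n = 4675; a·d/n = 30·3169/4675 = 20.3358; b·c/n = 1195·281/4675 = 71.8278
Stratum 2 (Rural): n = 2912; a·d/n = 63·1564/2912 = 33.8365; b·c/n = 974·311/2912 = 104.0227
OR_MH = (20.3358 + 33.8365) / (71.8278 + 104.0227) = 54.1724 / 175.8505 = 0.30806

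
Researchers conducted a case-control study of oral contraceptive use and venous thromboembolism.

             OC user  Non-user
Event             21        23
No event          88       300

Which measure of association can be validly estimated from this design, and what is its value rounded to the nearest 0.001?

3.113

Reading the table with exposure as columns: a = 21 (OC user, case), b = 88 (OC user, non-case), c = 23 (Non-user, case), d = 300.
This is a case-control study: participants were sampled on outcome status, so risks in the source population cannot be estimated directly — relative risk is not valid here. The odds ratio is the appropriate measure.
OR = (a·d)/(b·c) = (21 × 300) / (88 × 23) = 6300 / 2024 = 3.11265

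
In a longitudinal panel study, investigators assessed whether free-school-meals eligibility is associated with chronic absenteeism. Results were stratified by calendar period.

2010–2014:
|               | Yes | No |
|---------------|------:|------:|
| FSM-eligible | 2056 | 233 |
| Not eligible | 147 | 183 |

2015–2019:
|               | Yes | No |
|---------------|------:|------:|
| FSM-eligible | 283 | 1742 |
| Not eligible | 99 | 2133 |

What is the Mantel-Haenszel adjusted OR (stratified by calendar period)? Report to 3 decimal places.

5.327

OR_MH = Σ(aᵢdᵢ/nᵢ) / Σ(bᵢcᵢ/nᵢ), where nᵢ is the stratum total.
Stratum 1 (2010–2014): n = 2619; a·d/n = 2056·183/2619 = 143.6609; b·c/n = 233·147/2619 = 13.0779
Stratum 2 (2015–2019): n = 4257; a·d/n = 283·2133/4257 = 141.7992; b·c/n = 1742·99/4257 = 40.5116
OR_MH = (143.6609 + 141.7992) / (13.0779 + 40.5116) = 285.4601 / 53.5895 = 5.32679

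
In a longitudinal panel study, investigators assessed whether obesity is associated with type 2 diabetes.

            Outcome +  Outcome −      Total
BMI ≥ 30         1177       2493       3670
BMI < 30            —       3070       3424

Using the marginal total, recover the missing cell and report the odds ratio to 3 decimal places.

4.094

The missing cell is in the unexposed row: 3424 − 3070 = 354.
So a = 1177, b = 2493, c = 354, d = 3070.
OR = (a·d)/(b·c) = (1177 × 3070) / (2493 × 354) = 3613390 / 882522 = 4.09439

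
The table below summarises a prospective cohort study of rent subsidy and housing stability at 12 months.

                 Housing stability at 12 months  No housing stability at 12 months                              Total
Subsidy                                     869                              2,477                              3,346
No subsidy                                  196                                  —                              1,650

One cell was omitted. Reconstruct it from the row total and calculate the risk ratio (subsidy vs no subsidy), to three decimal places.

The missing cell is in the unexposed row: 1650 − 196 = 1454.
So a = 869, b = 2477, c = 196, d = 1454.
RR = [a/(a+b)] / [c/(c+d)] = (869/3346) / (196/1650) = 0.25971/0.11879 = 2.18636

2.186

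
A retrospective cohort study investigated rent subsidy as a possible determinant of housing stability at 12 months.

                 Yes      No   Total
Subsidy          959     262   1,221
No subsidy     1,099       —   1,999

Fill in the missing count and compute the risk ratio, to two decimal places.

1.43

The missing cell is in the unexposed row: 1999 − 1099 = 900.
So a = 959, b = 262, c = 1099, d = 900.
RR = [a/(a+b)] / [c/(c+d)] = (959/1221) / (1099/1999) = 0.78542/0.54977 = 1.42862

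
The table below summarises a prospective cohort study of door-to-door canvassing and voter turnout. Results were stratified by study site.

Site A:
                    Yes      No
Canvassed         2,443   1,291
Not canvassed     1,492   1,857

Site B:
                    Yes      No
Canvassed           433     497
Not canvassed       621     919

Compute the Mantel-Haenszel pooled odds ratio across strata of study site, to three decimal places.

2.020

OR_MH = Σ(aᵢdᵢ/nᵢ) / Σ(bᵢcᵢ/nᵢ), where nᵢ is the stratum total.
Stratum 1 (Site A): n = 7083; a·d/n = 2443·1857/7083 = 640.4985; b·c/n = 1291·1492/7083 = 271.9430
Stratum 2 (Site B): n = 2470; a·d/n = 433·919/2470 = 161.1040; b·c/n = 497·621/2470 = 124.9543
OR_MH = (640.4985 + 161.1040) / (271.9430 + 124.9543) = 801.6026 / 396.8972 = 2.01967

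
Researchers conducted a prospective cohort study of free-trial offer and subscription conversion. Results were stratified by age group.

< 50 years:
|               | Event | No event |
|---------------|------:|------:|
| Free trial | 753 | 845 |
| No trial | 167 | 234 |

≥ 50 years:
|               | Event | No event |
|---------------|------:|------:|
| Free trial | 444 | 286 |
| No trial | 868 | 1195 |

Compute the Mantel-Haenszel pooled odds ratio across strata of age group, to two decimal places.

1.74

OR_MH = Σ(aᵢdᵢ/nᵢ) / Σ(bᵢcᵢ/nᵢ), where nᵢ is the stratum total.
Stratum 1 (< 50 years): n = 1999; a·d/n = 753·234/1999 = 88.1451; b·c/n = 845·167/1999 = 70.5928
Stratum 2 (≥ 50 years): n = 2793; a·d/n = 444·1195/2793 = 189.9678; b·c/n = 286·868/2793 = 88.8822
OR_MH = (88.1451 + 189.9678) / (70.5928 + 88.8822) = 278.1128 / 159.4750 = 1.74393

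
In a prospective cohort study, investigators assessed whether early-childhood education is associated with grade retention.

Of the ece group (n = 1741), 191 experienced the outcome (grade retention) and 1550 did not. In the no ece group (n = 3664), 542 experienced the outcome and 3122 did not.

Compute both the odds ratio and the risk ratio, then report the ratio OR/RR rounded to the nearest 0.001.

From the description: a = 191, b = 1550, c = 542, d = 3122.
OR = (191·3122)/(1550·542) = 596302/840100 = 0.70980
Risk in exposed = 191/1741 = 0.10971; risk in unexposed = 542/3664 = 0.14793; RR = 0.74164
OR/RR = 0.70980 / 0.74164 = 0.95707
The outcome is not rare, so the OR lies further from 1 than the RR.

0.957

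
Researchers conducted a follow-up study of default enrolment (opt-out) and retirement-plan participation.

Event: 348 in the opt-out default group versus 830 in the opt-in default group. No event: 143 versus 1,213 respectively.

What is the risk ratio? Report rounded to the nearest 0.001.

1.745

From the description: a = 348, b = 143, c = 830, d = 1213.
Risk in exposed = 348/491 = 0.70876; risk in unexposed = 830/2043 = 0.40627.
RR = 0.70876 / 0.40627 = 1.74457
The risk among the exposed is 1.74 times that among the unexposed.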